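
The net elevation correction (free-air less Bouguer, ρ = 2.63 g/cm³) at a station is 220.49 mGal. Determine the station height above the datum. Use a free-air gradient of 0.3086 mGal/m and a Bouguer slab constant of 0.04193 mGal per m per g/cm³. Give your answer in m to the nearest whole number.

1112

Combined gradient = 0.3086 − 0.04193 × 2.63 = 0.1983241 mGal/m
h = 220.49 / 0.1983241 = 1111.77 m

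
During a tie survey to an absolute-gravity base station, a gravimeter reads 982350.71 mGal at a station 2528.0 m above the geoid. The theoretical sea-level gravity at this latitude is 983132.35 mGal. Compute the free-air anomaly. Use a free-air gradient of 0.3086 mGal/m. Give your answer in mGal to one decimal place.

-1.5

Free-air correction = 0.3086 × 2528.0 = 780.14 mGal
Free-air anomaly = 982350.71 − 983132.35 + (780.14) = -1.50 mGal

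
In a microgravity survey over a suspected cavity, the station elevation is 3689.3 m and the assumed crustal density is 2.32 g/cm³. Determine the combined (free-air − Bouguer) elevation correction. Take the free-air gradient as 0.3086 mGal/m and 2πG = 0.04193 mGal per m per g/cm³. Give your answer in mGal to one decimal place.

779.6

Combined gradient = 0.3086 − 0.04193 × 2.32 = 0.2113224 mGal/m
Combined elevation correction = 0.2113224 × 3689.3 = 779.6 mGal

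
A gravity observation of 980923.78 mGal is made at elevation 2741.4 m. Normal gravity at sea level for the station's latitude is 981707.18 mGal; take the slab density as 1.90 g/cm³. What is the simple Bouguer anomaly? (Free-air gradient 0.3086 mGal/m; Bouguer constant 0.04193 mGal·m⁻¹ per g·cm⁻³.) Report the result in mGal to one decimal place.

-155.8

Free-air correction = 0.3086 × 2741.4 = 846.00 mGal
Free-air anomaly = 980923.78 − 981707.18 + (846.00) = 62.60 mGal
Bouguer slab correction = 0.04193 × 1.90 × 2741.4 = 218.40 mGal
Simple Bouguer anomaly = 62.60 − (218.40) = -155.80 mGal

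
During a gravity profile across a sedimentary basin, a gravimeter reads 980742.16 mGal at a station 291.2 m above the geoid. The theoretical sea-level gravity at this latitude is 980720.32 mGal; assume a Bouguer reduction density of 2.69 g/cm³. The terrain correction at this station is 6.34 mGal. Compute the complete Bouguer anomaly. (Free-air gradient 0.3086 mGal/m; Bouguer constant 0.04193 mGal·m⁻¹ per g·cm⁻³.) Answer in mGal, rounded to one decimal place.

Free-air correction = 0.3086 × 291.2 = 89.86 mGal
Free-air anomaly = 980742.16 − 980720.32 + (89.86) = 111.70 mGal
Bouguer slab correction = 0.04193 × 2.69 × 291.2 = 32.84 mGal
Simple Bouguer anomaly = 111.70 − (32.84) = 78.86 mGal
Complete Bouguer anomaly = 78.86 + 6.34 = 85.20 mGal

85.2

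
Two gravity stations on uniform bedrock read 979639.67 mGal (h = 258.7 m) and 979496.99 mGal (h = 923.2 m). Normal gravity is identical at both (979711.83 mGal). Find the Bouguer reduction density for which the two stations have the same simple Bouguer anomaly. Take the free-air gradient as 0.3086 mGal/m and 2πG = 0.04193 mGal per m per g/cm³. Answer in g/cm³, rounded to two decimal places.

Δg_obs = 979496.99 − 979639.67 = -142.68 mGal over Δh = 923.2 − 258.7 = 664.5 m
Equal Bouguer anomalies ⇒ Δg_obs + (0.3086 − 0.04193ρ)·Δh = 0
0.3086 − 0.04193ρ = −Δg_obs/Δh = 0.21472
ρ = (0.3086 − 0.21472) / 0.04193 = 2.24 g/cm³

2.24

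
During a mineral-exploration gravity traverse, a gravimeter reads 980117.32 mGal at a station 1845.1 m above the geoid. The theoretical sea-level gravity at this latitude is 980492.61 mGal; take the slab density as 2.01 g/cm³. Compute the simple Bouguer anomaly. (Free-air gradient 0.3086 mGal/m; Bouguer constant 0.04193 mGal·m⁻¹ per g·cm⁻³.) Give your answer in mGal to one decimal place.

38.6

Free-air correction = 0.3086 × 1845.1 = 569.40 mGal
Free-air anomaly = 980117.32 − 980492.61 + (569.40) = 194.11 mGal
Bouguer slab correction = 0.04193 × 2.01 × 1845.1 = 155.50 mGal
Simple Bouguer anomaly = 194.11 − (155.50) = 38.61 mGal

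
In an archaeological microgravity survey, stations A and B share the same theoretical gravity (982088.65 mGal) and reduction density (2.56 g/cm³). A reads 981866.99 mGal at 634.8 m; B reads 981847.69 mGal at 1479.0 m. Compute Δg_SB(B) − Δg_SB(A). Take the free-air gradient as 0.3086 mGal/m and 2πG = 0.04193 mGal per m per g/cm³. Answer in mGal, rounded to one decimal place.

150.6

Δg_SB(A) = 981866.99 − 982088.65 + 0.3086×634.8 − 0.04193×2.56×634.8 = -93.90 mGal
Δg_SB(B) = 981847.69 − 982088.65 + 0.3086×1479.0 − 0.04193×2.56×1479.0 = 56.70 mGal
Difference = 56.70 − (-93.90) = 150.60 mGal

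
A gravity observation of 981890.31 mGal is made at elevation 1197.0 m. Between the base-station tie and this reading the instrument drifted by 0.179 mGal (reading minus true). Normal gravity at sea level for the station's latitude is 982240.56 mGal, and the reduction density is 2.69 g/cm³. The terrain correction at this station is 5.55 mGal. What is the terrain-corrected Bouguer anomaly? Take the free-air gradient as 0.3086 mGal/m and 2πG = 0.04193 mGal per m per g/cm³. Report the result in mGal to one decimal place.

Drift-corrected reading = 981890.31 − (0.179) = 981890.131 mGal
Free-air correction = 0.3086 × 1197.0 = 369.39 mGal
Free-air anomaly = 981890.131 − 982240.56 + (369.39) = 18.961 mGal
Bouguer slab correction = 0.04193 × 2.69 × 1197.0 = 135.01 mGal
Simple Bouguer anomaly = 18.961 − (135.01) = -116.049 mGal
Complete Bouguer anomaly = -116.049 + 5.55 = -110.499 mGal

-110.5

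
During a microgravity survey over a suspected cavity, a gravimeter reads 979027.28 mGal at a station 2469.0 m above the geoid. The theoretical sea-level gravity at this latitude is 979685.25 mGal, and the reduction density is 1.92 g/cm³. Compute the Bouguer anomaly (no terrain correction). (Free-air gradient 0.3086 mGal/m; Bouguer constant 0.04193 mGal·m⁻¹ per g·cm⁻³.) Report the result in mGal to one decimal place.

-94.8

Free-air correction = 0.3086 × 2469.0 = 761.93 mGal
Free-air anomaly = 979027.28 − 979685.25 + (761.93) = 103.96 mGal
Bouguer slab correction = 0.04193 × 1.92 × 2469.0 = 198.77 mGal
Simple Bouguer anomaly = 103.96 − (198.77) = -94.81 mGal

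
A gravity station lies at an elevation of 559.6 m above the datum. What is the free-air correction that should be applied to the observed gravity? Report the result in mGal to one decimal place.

Free-air correction = 0.3086 × 559.6 = 172.7 mGal

172.7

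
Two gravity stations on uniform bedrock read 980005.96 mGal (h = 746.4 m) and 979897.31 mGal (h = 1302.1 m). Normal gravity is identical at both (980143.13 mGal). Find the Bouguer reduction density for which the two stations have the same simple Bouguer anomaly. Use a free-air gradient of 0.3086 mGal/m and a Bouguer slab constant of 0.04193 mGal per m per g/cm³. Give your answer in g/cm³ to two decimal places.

2.70

Δg_obs = 979897.31 − 980005.96 = -108.65 mGal over Δh = 1302.1 − 746.4 = 555.7 m
Equal Bouguer anomalies ⇒ Δg_obs + (0.3086 − 0.04193ρ)·Δh = 0
0.3086 − 0.04193ρ = −Δg_obs/Δh = 0.19552
ρ = (0.3086 − 0.19552) / 0.04193 = 2.70 g/cm³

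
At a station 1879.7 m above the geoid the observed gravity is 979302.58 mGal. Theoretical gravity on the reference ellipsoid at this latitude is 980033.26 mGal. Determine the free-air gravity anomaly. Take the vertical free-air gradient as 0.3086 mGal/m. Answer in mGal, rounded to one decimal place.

-150.6

Free-air correction = 0.3086 × 1879.7 = 580.08 mGal
Free-air anomaly = 979302.58 − 980033.26 + (580.08) = -150.60 mGal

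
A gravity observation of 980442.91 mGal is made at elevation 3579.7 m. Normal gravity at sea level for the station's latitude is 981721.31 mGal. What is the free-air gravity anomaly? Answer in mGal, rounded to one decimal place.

Free-air correction = 0.3086 × 3579.7 = 1104.70 mGal
Free-air anomaly = 980442.91 − 981721.31 + (1104.70) = -173.70 mGal

-173.7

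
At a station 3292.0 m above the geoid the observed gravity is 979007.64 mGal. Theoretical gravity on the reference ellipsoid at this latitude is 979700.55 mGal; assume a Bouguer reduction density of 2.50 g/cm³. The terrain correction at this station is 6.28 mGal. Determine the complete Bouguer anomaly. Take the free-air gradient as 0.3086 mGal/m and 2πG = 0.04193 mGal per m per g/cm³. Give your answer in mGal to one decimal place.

Free-air correction = 0.3086 × 3292.0 = 1015.91 mGal
Free-air anomaly = 979007.64 − 979700.55 + (1015.91) = 323.00 mGal
Bouguer slab correction = 0.04193 × 2.50 × 3292.0 = 345.08 mGal
Simple Bouguer anomaly = 323.00 − (345.08) = -22.08 mGal
Complete Bouguer anomaly = -22.08 + 6.28 = -15.80 mGal

-15.8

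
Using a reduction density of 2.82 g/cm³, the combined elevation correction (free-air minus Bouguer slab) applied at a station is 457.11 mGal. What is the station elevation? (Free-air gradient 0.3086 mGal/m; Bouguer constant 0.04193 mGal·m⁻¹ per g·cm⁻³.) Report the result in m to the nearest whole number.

Combined gradient = 0.3086 − 0.04193 × 2.82 = 0.1903574 mGal/m
h = 457.11 / 0.1903574 = 2401.33 m

2401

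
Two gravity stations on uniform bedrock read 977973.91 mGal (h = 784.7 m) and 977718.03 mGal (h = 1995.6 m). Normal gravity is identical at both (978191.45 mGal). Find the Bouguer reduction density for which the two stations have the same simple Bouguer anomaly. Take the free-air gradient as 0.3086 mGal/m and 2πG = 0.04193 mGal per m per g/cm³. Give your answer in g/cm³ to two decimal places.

2.32

Δg_obs = 977718.03 − 977973.91 = -255.88 mGal over Δh = 1995.6 − 784.7 = 1210.9 m
Equal Bouguer anomalies ⇒ Δg_obs + (0.3086 − 0.04193ρ)·Δh = 0
0.3086 − 0.04193ρ = −Δg_obs/Δh = 0.21131
ρ = (0.3086 − 0.21131) / 0.04193 = 2.32 g/cm³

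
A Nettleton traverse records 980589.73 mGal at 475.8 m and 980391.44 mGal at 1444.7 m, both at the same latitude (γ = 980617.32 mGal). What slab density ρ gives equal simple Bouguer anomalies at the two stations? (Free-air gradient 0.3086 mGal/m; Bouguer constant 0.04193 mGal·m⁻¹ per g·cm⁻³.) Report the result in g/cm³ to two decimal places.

Δg_obs = 980391.44 − 980589.73 = -198.29 mGal over Δh = 1444.7 − 475.8 = 968.9 m
Equal Bouguer anomalies ⇒ Δg_obs + (0.3086 − 0.04193ρ)·Δh = 0
0.3086 − 0.04193ρ = −Δg_obs/Δh = 0.20465
ρ = (0.3086 − 0.20465) / 0.04193 = 2.48 g/cm³

2.48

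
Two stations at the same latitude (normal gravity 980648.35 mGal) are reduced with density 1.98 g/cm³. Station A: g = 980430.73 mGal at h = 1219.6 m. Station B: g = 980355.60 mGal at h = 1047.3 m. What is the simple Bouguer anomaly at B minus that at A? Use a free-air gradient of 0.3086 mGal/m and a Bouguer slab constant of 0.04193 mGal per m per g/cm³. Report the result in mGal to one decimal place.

-114.0

Δg_SB(A) = 980430.73 − 980648.35 + 0.3086×1219.6 − 0.04193×1.98×1219.6 = 57.50 mGal
Δg_SB(B) = 980355.60 − 980648.35 + 0.3086×1047.3 − 0.04193×1.98×1047.3 = -56.50 mGal
Difference = -56.50 − (57.50) = -114.00 mGal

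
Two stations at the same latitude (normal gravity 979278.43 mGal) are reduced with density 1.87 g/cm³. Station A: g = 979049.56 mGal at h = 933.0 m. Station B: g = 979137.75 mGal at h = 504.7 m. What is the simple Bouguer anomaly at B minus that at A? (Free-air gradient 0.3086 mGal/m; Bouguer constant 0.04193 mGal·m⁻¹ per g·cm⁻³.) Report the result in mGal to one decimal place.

-10.4

Δg_SB(A) = 979049.56 − 979278.43 + 0.3086×933.0 − 0.04193×1.87×933.0 = -14.10 mGal
Δg_SB(B) = 979137.75 − 979278.43 + 0.3086×504.7 − 0.04193×1.87×504.7 = -24.50 mGal
Difference = -24.50 − (-14.10) = -10.40 mGal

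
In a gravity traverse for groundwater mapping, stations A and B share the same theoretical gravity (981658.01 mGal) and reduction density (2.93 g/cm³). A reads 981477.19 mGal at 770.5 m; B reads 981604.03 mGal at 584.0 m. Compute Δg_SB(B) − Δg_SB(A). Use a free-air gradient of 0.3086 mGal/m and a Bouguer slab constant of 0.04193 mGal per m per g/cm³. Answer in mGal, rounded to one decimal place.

92.2

Δg_SB(A) = 981477.19 − 981658.01 + 0.3086×770.5 − 0.04193×2.93×770.5 = -37.70 mGal
Δg_SB(B) = 981604.03 − 981658.01 + 0.3086×584.0 − 0.04193×2.93×584.0 = 54.50 mGal
Difference = 54.50 − (-37.70) = 92.20 mGal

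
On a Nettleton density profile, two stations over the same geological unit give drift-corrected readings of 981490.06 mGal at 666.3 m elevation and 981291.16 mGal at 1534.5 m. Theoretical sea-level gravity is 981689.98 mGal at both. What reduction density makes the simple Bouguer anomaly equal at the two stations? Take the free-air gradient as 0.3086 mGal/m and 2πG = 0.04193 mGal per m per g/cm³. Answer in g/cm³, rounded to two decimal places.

Δg_obs = 981291.16 − 981490.06 = -198.90 mGal over Δh = 1534.5 − 666.3 = 868.2 m
Equal Bouguer anomalies ⇒ Δg_obs + (0.3086 − 0.04193ρ)·Δh = 0
0.3086 − 0.04193ρ = −Δg_obs/Δh = 0.22909
ρ = (0.3086 − 0.22909) / 0.04193 = 1.90 g/cm³

1.90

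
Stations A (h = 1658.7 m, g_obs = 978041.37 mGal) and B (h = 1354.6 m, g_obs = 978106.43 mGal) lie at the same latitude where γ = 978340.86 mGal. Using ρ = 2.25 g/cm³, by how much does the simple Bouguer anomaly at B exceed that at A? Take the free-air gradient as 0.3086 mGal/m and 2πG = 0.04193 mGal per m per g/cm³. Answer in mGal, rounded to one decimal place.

Δg_SB(A) = 978041.37 − 978340.86 + 0.3086×1658.7 − 0.04193×2.25×1658.7 = 55.90 mGal
Δg_SB(B) = 978106.43 − 978340.86 + 0.3086×1354.6 − 0.04193×2.25×1354.6 = 55.80 mGal
Difference = 55.80 − (55.90) = -0.10 mGal

-0.1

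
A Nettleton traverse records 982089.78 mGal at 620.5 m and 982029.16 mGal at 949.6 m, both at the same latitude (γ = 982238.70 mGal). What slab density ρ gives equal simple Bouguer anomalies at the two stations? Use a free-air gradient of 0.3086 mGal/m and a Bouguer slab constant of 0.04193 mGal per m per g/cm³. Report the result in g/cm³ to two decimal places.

Δg_obs = 982029.16 − 982089.78 = -60.62 mGal over Δh = 949.6 − 620.5 = 329.1 m
Equal Bouguer anomalies ⇒ Δg_obs + (0.3086 − 0.04193ρ)·Δh = 0
0.3086 − 0.04193ρ = −Δg_obs/Δh = 0.18420
ρ = (0.3086 − 0.18420) / 0.04193 = 2.97 g/cm³

2.97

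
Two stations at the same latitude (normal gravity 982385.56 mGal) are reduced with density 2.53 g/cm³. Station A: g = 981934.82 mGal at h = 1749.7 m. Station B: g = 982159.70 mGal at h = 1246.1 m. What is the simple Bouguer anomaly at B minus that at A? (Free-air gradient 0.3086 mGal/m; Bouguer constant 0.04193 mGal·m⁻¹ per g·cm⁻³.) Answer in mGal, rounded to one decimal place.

122.9

Δg_SB(A) = 981934.82 − 982385.56 + 0.3086×1749.7 − 0.04193×2.53×1749.7 = -96.40 mGal
Δg_SB(B) = 982159.70 − 982385.56 + 0.3086×1246.1 − 0.04193×2.53×1246.1 = 26.50 mGal
Difference = 26.50 − (-96.40) = 122.90 mGal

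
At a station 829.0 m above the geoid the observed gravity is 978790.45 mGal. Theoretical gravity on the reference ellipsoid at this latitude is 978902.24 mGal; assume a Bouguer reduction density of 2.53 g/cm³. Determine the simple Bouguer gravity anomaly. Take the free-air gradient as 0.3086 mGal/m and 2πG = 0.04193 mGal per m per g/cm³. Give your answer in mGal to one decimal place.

Free-air correction = 0.3086 × 829.0 = 255.83 mGal
Free-air anomaly = 978790.45 − 978902.24 + (255.83) = 144.04 mGal
Bouguer slab correction = 0.04193 × 2.53 × 829.0 = 87.94 mGal
Simple Bouguer anomaly = 144.04 − (87.94) = 56.10 mGal

56.1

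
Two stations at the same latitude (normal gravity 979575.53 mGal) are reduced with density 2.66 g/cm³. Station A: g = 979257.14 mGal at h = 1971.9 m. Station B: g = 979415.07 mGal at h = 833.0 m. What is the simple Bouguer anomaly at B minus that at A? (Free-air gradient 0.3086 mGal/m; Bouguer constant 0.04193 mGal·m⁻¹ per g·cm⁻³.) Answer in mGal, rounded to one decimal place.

-66.5

Δg_SB(A) = 979257.14 − 979575.53 + 0.3086×1971.9 − 0.04193×2.66×1971.9 = 70.20 mGal
Δg_SB(B) = 979415.07 − 979575.53 + 0.3086×833.0 − 0.04193×2.66×833.0 = 3.70 mGal
Difference = 3.70 − (70.20) = -66.50 mGal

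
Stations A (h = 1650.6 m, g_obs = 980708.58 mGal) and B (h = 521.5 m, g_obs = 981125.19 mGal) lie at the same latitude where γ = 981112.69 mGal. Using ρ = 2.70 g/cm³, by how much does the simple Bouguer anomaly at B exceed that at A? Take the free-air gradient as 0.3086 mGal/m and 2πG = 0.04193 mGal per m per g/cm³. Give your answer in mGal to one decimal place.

Δg_SB(A) = 980708.58 − 981112.69 + 0.3086×1650.6 − 0.04193×2.70×1650.6 = -81.60 mGal
Δg_SB(B) = 981125.19 − 981112.69 + 0.3086×521.5 − 0.04193×2.70×521.5 = 114.40 mGal
Difference = 114.40 − (-81.60) = 196.00 mGal

196.0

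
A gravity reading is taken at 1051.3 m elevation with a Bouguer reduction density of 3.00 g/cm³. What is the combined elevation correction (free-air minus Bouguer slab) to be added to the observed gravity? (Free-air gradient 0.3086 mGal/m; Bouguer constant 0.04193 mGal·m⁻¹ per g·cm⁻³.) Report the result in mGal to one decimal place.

192.2

Combined gradient = 0.3086 − 0.04193 × 3.00 = 0.1828100 mGal/m
Combined elevation correction = 0.1828100 × 1051.3 = 192.2 mGal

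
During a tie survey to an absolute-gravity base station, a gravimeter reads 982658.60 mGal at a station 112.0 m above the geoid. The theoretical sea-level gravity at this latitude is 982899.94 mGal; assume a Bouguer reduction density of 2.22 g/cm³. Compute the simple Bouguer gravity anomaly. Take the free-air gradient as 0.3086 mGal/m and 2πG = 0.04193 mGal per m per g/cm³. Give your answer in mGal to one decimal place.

Free-air correction = 0.3086 × 112.0 = 34.56 mGal
Free-air anomaly = 982658.60 − 982899.94 + (34.56) = -206.78 mGal
Bouguer slab correction = 0.04193 × 2.22 × 112.0 = 10.43 mGal
Simple Bouguer anomaly = -206.78 − (10.43) = -217.21 mGal

-217.2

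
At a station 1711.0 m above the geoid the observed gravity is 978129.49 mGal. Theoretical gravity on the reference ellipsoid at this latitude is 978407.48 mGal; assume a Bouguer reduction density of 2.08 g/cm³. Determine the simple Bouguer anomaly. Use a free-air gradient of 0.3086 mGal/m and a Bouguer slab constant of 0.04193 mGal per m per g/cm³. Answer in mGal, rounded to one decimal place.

100.8

Free-air correction = 0.3086 × 1711.0 = 528.01 mGal
Free-air anomaly = 978129.49 − 978407.48 + (528.01) = 250.02 mGal
Bouguer slab correction = 0.04193 × 2.08 × 1711.0 = 149.22 mGal
Simple Bouguer anomaly = 250.02 − (149.22) = 100.80 mGal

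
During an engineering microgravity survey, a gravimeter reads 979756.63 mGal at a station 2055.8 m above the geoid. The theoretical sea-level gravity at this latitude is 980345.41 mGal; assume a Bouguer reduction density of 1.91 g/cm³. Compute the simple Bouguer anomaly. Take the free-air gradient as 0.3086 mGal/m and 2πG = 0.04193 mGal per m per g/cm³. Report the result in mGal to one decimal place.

Free-air correction = 0.3086 × 2055.8 = 634.42 mGal
Free-air anomaly = 979756.63 − 980345.41 + (634.42) = 45.64 mGal
Bouguer slab correction = 0.04193 × 1.91 × 2055.8 = 164.64 mGal
Simple Bouguer anomaly = 45.64 − (164.64) = -119.00 mGal

-119.0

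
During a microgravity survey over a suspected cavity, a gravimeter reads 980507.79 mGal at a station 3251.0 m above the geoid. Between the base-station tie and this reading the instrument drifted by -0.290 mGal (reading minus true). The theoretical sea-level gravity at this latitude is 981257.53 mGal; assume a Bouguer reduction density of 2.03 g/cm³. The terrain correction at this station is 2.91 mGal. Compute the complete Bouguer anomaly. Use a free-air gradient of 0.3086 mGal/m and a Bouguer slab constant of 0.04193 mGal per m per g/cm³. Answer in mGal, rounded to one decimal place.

Drift-corrected reading = 980507.79 − (-0.290) = 980508.080 mGal
Free-air correction = 0.3086 × 3251.0 = 1003.26 mGal
Free-air anomaly = 980508.080 − 981257.53 + (1003.26) = 253.810 mGal
Bouguer slab correction = 0.04193 × 2.03 × 3251.0 = 276.72 mGal
Simple Bouguer anomaly = 253.810 − (276.72) = -22.910 mGal
Complete Bouguer anomaly = -22.910 + 2.91 = -20.000 mGal

-20.0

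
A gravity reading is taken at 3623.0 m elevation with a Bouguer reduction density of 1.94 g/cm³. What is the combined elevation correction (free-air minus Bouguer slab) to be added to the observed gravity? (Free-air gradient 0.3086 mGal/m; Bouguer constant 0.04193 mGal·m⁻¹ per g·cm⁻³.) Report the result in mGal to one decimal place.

Combined gradient = 0.3086 − 0.04193 × 1.94 = 0.2272558 mGal/m
Combined elevation correction = 0.2272558 × 3623.0 = 823.3 mGal

823.3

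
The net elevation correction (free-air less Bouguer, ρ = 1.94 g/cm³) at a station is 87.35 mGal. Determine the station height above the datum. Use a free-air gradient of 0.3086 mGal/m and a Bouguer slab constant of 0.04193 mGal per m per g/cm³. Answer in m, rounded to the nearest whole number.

384

Combined gradient = 0.3086 − 0.04193 × 1.94 = 0.2272558 mGal/m
h = 87.35 / 0.2272558 = 384.37 m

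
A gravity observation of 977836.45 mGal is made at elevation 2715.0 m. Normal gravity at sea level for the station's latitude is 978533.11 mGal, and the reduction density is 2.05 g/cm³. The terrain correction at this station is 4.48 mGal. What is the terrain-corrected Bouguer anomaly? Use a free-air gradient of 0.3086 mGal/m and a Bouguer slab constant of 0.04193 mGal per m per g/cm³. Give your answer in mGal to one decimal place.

Free-air correction = 0.3086 × 2715.0 = 837.85 mGal
Free-air anomaly = 977836.45 − 978533.11 + (837.85) = 141.19 mGal
Bouguer slab correction = 0.04193 × 2.05 × 2715.0 = 233.37 mGal
Simple Bouguer anomaly = 141.19 − (233.37) = -92.18 mGal
Complete Bouguer anomaly = -92.18 + 4.48 = -87.70 mGal

-87.7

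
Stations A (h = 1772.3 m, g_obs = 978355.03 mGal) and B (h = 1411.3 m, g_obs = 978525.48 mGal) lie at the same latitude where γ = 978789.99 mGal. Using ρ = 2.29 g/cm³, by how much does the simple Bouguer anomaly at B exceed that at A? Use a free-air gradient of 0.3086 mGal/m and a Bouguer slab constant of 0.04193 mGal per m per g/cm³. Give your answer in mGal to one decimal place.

Δg_SB(A) = 978355.03 − 978789.99 + 0.3086×1772.3 − 0.04193×2.29×1772.3 = -58.20 mGal
Δg_SB(B) = 978525.48 − 978789.99 + 0.3086×1411.3 − 0.04193×2.29×1411.3 = 35.50 mGal
Difference = 35.50 − (-58.20) = 93.70 mGal

93.7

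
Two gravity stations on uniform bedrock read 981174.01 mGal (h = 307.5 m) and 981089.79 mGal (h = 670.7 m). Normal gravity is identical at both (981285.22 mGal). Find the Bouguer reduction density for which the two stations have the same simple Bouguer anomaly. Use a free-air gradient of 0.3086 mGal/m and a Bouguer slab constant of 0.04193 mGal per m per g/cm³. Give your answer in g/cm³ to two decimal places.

Δg_obs = 981089.79 − 981174.01 = -84.22 mGal over Δh = 670.7 − 307.5 = 363.2 m
Equal Bouguer anomalies ⇒ Δg_obs + (0.3086 − 0.04193ρ)·Δh = 0
0.3086 − 0.04193ρ = −Δg_obs/Δh = 0.23188
ρ = (0.3086 − 0.23188) / 0.04193 = 1.83 g/cm³

1.83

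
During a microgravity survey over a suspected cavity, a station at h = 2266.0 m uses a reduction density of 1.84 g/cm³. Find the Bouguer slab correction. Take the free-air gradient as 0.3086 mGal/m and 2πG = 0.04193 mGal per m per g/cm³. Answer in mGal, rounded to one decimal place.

Bouguer slab correction = 0.04193 × 1.84 × 2266.0 = 174.8 mGal

174.8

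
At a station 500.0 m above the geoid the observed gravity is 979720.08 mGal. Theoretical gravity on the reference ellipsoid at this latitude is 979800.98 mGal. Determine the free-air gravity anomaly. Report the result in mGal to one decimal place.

73.4

Free-air correction = 0.3086 × 500.0 = 154.30 mGal
Free-air anomaly = 979720.08 − 979800.98 + (154.30) = 73.40 mGal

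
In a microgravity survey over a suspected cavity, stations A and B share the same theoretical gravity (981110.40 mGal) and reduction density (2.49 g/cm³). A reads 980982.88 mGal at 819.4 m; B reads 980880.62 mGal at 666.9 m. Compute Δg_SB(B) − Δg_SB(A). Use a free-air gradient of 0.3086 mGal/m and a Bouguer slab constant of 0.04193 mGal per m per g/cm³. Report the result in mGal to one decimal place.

-133.4

Δg_SB(A) = 980982.88 − 981110.40 + 0.3086×819.4 − 0.04193×2.49×819.4 = 39.80 mGal
Δg_SB(B) = 980880.62 − 981110.40 + 0.3086×666.9 − 0.04193×2.49×666.9 = -93.60 mGal
Difference = -93.60 − (39.80) = -133.40 mGal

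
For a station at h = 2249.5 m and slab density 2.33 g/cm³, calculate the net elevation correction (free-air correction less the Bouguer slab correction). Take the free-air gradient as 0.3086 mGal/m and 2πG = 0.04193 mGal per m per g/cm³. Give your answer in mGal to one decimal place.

Combined gradient = 0.3086 − 0.04193 × 2.33 = 0.2109031 mGal/m
Combined elevation correction = 0.2109031 × 2249.5 = 474.4 mGal

474.4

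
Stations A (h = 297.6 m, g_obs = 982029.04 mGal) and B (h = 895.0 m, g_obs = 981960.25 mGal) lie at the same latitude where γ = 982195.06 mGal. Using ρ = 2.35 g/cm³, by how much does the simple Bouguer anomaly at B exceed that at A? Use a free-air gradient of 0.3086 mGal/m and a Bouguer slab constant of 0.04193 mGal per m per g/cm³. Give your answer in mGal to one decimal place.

Δg_SB(A) = 982029.04 − 982195.06 + 0.3086×297.6 − 0.04193×2.35×297.6 = -103.50 mGal
Δg_SB(B) = 981960.25 − 982195.06 + 0.3086×895.0 − 0.04193×2.35×895.0 = -46.80 mGal
Difference = -46.80 − (-103.50) = 56.70 mGal

56.7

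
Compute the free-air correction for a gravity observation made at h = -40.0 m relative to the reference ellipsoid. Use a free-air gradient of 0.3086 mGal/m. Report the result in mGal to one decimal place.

-12.3

Free-air correction = 0.3086 × -40.0 = -12.3 mGal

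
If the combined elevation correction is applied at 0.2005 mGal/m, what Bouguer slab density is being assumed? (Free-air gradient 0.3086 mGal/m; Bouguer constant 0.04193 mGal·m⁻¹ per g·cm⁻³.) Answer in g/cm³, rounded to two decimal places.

0.2005 = 0.3086 − 0.04193 × ρ
ρ = (0.3086 − 0.2005) / 0.04193 = 2.58 g/cm³

2.58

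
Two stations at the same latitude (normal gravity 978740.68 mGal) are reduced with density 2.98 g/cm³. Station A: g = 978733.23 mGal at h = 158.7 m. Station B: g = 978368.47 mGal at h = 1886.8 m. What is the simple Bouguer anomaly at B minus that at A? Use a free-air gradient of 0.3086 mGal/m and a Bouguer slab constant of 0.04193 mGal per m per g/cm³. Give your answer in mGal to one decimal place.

-47.4

Δg_SB(A) = 978733.23 − 978740.68 + 0.3086×158.7 − 0.04193×2.98×158.7 = 21.70 mGal
Δg_SB(B) = 978368.47 − 978740.68 + 0.3086×1886.8 − 0.04193×2.98×1886.8 = -25.70 mGal
Difference = -25.70 − (21.70) = -47.40 mGal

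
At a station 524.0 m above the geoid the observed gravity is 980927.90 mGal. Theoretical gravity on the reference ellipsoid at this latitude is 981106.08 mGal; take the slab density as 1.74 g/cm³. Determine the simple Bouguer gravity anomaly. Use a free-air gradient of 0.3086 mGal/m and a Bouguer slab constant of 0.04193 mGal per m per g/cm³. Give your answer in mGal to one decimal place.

-54.7

Free-air correction = 0.3086 × 524.0 = 161.71 mGal
Free-air anomaly = 980927.90 − 981106.08 + (161.71) = -16.47 mGal
Bouguer slab correction = 0.04193 × 1.74 × 524.0 = 38.23 mGal
Simple Bouguer anomaly = -16.47 − (38.23) = -54.70 mGal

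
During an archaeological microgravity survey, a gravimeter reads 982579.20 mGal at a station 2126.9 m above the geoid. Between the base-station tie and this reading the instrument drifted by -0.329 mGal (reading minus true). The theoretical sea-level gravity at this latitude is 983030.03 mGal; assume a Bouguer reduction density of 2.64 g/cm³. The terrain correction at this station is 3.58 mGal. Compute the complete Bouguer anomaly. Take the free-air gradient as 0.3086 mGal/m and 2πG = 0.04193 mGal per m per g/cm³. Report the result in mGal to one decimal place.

-26.0

Drift-corrected reading = 982579.20 − (-0.329) = 982579.529 mGal
Free-air correction = 0.3086 × 2126.9 = 656.36 mGal
Free-air anomaly = 982579.529 − 983030.03 + (656.36) = 205.859 mGal
Bouguer slab correction = 0.04193 × 2.64 × 2126.9 = 235.44 mGal
Simple Bouguer anomaly = 205.859 − (235.44) = -29.581 mGal
Complete Bouguer anomaly = -29.581 + 3.58 = -26.001 mGal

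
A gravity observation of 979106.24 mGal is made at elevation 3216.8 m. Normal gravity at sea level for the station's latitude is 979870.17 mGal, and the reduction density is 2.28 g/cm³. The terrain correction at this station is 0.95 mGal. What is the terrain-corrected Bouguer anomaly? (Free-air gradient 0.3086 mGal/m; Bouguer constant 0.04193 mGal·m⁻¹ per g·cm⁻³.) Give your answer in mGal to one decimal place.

-77.8

Free-air correction = 0.3086 × 3216.8 = 992.70 mGal
Free-air anomaly = 979106.24 − 979870.17 + (992.70) = 228.77 mGal
Bouguer slab correction = 0.04193 × 2.28 × 3216.8 = 307.53 mGal
Simple Bouguer anomaly = 228.77 − (307.53) = -78.76 mGal
Complete Bouguer anomaly = -78.76 + 0.95 = -77.81 mGal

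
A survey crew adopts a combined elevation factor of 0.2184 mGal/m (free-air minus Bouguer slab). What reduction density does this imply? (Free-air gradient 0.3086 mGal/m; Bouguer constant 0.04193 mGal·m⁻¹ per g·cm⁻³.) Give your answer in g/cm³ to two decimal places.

2.15

0.2184 = 0.3086 − 0.04193 × ρ
ρ = (0.3086 − 0.2184) / 0.04193 = 2.15 g/cm³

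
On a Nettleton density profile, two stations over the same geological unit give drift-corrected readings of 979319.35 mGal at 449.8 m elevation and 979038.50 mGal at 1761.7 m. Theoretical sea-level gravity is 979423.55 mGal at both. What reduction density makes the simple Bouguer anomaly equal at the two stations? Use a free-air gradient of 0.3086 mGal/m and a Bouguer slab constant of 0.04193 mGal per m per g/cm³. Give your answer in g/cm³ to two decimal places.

2.25

Δg_obs = 979038.50 − 979319.35 = -280.85 mGal over Δh = 1761.7 − 449.8 = 1311.9 m
Equal Bouguer anomalies ⇒ Δg_obs + (0.3086 − 0.04193ρ)·Δh = 0
0.3086 − 0.04193ρ = −Δg_obs/Δh = 0.21408
ρ = (0.3086 − 0.21408) / 0.04193 = 2.25 g/cm³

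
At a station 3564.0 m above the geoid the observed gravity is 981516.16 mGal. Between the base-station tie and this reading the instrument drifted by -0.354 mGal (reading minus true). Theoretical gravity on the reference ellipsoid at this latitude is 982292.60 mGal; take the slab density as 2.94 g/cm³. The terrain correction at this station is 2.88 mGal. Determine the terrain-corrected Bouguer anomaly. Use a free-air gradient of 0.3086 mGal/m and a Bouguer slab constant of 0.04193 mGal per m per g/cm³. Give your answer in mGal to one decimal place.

Drift-corrected reading = 981516.16 − (-0.354) = 981516.514 mGal
Free-air correction = 0.3086 × 3564.0 = 1099.85 mGal
Free-air anomaly = 981516.514 − 982292.60 + (1099.85) = 323.764 mGal
Bouguer slab correction = 0.04193 × 2.94 × 3564.0 = 439.35 mGal
Simple Bouguer anomaly = 323.764 − (439.35) = -115.586 mGal
Complete Bouguer anomaly = -115.586 + 2.88 = -112.706 mGal

-112.7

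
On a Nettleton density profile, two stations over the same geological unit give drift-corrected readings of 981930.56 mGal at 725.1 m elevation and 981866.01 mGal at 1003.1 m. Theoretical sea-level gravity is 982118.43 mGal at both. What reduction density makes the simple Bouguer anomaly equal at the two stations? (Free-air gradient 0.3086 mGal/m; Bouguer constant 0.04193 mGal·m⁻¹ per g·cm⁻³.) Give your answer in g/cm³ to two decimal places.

1.82

Δg_obs = 981866.01 − 981930.56 = -64.55 mGal over Δh = 1003.1 − 725.1 = 278.0 m
Equal Bouguer anomalies ⇒ Δg_obs + (0.3086 − 0.04193ρ)·Δh = 0
0.3086 − 0.04193ρ = −Δg_obs/Δh = 0.23219
ρ = (0.3086 − 0.23219) / 0.04193 = 1.82 g/cm³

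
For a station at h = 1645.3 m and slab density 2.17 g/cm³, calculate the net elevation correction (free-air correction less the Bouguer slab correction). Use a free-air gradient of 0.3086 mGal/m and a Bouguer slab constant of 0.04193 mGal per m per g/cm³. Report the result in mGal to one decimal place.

Combined gradient = 0.3086 − 0.04193 × 2.17 = 0.2176119 mGal/m
Combined elevation correction = 0.2176119 × 1645.3 = 358.0 mGal

358.0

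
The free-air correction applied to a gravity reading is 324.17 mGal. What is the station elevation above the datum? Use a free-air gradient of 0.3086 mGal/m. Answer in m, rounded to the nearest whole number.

h = 324.17 / 0.3086 = 1050.45 m

1050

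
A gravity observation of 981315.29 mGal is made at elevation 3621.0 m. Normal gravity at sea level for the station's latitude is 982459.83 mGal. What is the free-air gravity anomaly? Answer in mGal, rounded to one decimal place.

-27.1

Free-air correction = 0.3086 × 3621.0 = 1117.44 mGal
Free-air anomaly = 981315.29 − 982459.83 + (1117.44) = -27.10 mGal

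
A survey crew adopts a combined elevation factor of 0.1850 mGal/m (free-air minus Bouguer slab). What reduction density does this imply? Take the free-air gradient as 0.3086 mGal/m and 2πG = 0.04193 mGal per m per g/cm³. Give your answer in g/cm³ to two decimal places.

2.95

0.1850 = 0.3086 − 0.04193 × ρ
ρ = (0.3086 − 0.1850) / 0.04193 = 2.95 g/cm³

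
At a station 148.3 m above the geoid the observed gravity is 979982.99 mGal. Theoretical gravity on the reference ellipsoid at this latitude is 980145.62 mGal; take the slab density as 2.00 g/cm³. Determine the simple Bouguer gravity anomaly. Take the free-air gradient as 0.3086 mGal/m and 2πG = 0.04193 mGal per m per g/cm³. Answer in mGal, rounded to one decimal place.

Free-air correction = 0.3086 × 148.3 = 45.77 mGal
Free-air anomaly = 979982.99 − 980145.62 + (45.77) = -116.86 mGal
Bouguer slab correction = 0.04193 × 2.00 × 148.3 = 12.44 mGal
Simple Bouguer anomaly = -116.86 − (12.44) = -129.30 mGal

-129.3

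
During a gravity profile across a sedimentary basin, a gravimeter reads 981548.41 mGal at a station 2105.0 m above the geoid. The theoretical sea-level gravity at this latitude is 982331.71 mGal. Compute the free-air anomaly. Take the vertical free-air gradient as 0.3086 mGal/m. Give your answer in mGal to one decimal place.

Free-air correction = 0.3086 × 2105.0 = 649.60 mGal
Free-air anomaly = 981548.41 − 982331.71 + (649.60) = -133.70 mGal

-133.7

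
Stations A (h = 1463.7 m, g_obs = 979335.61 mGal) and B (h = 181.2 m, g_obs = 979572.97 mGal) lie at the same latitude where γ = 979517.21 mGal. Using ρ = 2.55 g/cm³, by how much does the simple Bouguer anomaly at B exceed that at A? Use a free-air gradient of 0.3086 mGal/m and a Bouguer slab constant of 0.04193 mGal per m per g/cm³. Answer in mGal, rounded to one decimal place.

Δg_SB(A) = 979335.61 − 979517.21 + 0.3086×1463.7 − 0.04193×2.55×1463.7 = 113.60 mGal
Δg_SB(B) = 979572.97 − 979517.21 + 0.3086×181.2 − 0.04193×2.55×181.2 = 92.30 mGal
Difference = 92.30 − (113.60) = -21.30 mGal

-21.3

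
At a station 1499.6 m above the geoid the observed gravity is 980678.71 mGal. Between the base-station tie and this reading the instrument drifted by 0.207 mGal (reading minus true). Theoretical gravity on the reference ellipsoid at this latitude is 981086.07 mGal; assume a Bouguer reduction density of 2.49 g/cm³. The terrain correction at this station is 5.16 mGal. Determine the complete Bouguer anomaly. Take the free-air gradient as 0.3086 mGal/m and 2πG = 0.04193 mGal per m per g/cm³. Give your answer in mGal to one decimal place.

Drift-corrected reading = 980678.71 − (0.207) = 980678.503 mGal
Free-air correction = 0.3086 × 1499.6 = 462.78 mGal
Free-air anomaly = 980678.503 − 981086.07 + (462.78) = 55.213 mGal
Bouguer slab correction = 0.04193 × 2.49 × 1499.6 = 156.57 mGal
Simple Bouguer anomaly = 55.213 − (156.57) = -101.357 mGal
Complete Bouguer anomaly = -101.357 + 5.16 = -96.197 mGal

-96.2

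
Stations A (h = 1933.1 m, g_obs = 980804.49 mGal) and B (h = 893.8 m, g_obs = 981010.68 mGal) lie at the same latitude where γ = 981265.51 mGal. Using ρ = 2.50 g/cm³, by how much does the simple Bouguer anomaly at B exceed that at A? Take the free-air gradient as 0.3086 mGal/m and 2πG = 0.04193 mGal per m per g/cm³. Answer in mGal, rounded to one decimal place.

-5.6

Δg_SB(A) = 980804.49 − 981265.51 + 0.3086×1933.1 − 0.04193×2.50×1933.1 = -67.10 mGal
Δg_SB(B) = 981010.68 − 981265.51 + 0.3086×893.8 − 0.04193×2.50×893.8 = -72.70 mGal
Difference = -72.70 − (-67.10) = -5.60 mGal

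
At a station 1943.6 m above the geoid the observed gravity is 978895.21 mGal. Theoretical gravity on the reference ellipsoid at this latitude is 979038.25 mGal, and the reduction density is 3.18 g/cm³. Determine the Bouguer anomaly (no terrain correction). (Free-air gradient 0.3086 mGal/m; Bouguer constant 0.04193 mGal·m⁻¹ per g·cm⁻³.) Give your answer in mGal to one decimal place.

Free-air correction = 0.3086 × 1943.6 = 599.79 mGal
Free-air anomaly = 978895.21 − 979038.25 + (599.79) = 456.75 mGal
Bouguer slab correction = 0.04193 × 3.18 × 1943.6 = 259.15 mGal
Simple Bouguer anomaly = 456.75 − (259.15) = 197.60 mGal

197.6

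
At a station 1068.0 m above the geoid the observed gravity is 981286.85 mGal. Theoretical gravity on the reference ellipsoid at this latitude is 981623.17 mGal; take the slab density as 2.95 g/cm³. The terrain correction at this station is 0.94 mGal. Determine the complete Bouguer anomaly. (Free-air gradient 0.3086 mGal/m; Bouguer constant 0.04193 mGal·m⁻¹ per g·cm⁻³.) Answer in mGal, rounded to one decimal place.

-137.9

Free-air correction = 0.3086 × 1068.0 = 329.58 mGal
Free-air anomaly = 981286.85 − 981623.17 + (329.58) = -6.74 mGal
Bouguer slab correction = 0.04193 × 2.95 × 1068.0 = 132.10 mGal
Simple Bouguer anomaly = -6.74 − (132.10) = -138.84 mGal
Complete Bouguer anomaly = -138.84 + 0.94 = -137.90 mGal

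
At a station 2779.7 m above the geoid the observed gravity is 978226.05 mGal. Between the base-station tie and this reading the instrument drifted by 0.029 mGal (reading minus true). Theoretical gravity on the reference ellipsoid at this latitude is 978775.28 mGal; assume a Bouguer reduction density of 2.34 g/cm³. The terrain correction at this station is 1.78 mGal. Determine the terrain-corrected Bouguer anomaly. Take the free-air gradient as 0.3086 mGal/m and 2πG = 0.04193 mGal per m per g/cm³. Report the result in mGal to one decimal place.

Drift-corrected reading = 978226.05 − (0.029) = 978226.021 mGal
Free-air correction = 0.3086 × 2779.7 = 857.82 mGal
Free-air anomaly = 978226.021 − 978775.28 + (857.82) = 308.561 mGal
Bouguer slab correction = 0.04193 × 2.34 × 2779.7 = 272.73 mGal
Simple Bouguer anomaly = 308.561 − (272.73) = 35.831 mGal
Complete Bouguer anomaly = 35.831 + 1.78 = 37.611 mGal

37.6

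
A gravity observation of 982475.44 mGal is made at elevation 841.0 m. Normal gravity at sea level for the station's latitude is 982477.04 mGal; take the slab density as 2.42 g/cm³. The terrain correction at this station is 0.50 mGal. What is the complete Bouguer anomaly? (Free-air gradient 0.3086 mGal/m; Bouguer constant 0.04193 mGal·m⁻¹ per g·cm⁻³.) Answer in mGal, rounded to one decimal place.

Free-air correction = 0.3086 × 841.0 = 259.53 mGal
Free-air anomaly = 982475.44 − 982477.04 + (259.53) = 257.93 mGal
Bouguer slab correction = 0.04193 × 2.42 × 841.0 = 85.34 mGal
Simple Bouguer anomaly = 257.93 − (85.34) = 172.59 mGal
Complete Bouguer anomaly = 172.59 + 0.50 = 173.09 mGal

173.1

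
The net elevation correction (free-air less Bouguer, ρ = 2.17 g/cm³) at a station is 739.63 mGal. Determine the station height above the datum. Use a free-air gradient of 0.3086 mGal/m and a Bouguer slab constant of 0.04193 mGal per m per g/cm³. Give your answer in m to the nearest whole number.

Combined gradient = 0.3086 − 0.04193 × 2.17 = 0.2176119 mGal/m
h = 739.63 / 0.2176119 = 3398.85 m

3399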